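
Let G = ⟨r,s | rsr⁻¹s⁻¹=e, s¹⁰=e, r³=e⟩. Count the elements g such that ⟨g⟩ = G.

G is cyclic of order 30. An element generates G iff its order is 30, and a cyclic group of order 30 has exactly φ(30) = 8 such elements.

Answer: 8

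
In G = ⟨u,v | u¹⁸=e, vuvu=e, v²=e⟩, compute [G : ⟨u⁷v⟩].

First find ord(u⁷v) by computing successive powers:
  (u⁷v)¹ = u⁷v, (u⁷v)² = e.
So |⟨u⁷v⟩| = ord(u⁷v) = 2. With |G| = 36, by Lagrange [G : ⟨u⁷v⟩] = 36/2 = 18.

Answer: 18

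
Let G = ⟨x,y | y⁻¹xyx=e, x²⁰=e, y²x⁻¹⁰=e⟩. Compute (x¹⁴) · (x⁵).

Compute (x¹⁴) · (x⁵) by multiplying left to right and reducing via the relations at each step:
  (x¹⁴) · x⁵ = x¹⁹

Answer: x¹⁹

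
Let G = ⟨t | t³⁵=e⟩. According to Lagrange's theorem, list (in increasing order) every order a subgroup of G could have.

|G| = 35 = 5 · 7. By Lagrange's theorem the order of any subgroup divides 35; the divisors of 35 are 1, 5, 7, 35.

Answer: 1, 5, 7, 35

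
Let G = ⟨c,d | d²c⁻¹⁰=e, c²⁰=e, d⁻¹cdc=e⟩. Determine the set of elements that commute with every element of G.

An element z ∈ Z(G) iff z commutes with every generator.
For example c¹⁰ is central: (c¹⁰)·c = c¹¹ = c·(c¹⁰); (c¹⁰)·d = d⁻¹ = d·(c¹⁰).
Whereas c ∉ Z(G) since c·d = cd ≠ c⁹d⁻¹ = d·c.
Checking each of the 40 elements this way gives Z(G) = {e, c¹⁰}, of order 2.

Answer: {e, c¹⁰}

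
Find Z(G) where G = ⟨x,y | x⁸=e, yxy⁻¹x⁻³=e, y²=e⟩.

An element z ∈ Z(G) iff z commutes with every generator.
For example x⁴ is central: (x⁴)·x = x⁵ = x·(x⁴); (x⁴)·y = x⁴y = y·(x⁴).
Whereas x ∉ Z(G) since x·y = xy ≠ x³y = y·x.
Checking each of the 16 elements this way gives Z(G) = {e, x⁴}, of order 2.

Answer: {e, x⁴}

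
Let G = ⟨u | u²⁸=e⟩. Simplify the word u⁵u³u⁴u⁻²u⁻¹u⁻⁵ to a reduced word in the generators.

Multiply left to right, reducing at each step:
  (u⁵) · u³ = u⁸
  (u⁸) · u⁴ = u¹²
  (u¹²) · u⁻² = u¹⁰
  (u¹⁰) · u⁻¹ = u⁹
  (u⁹) · u⁻⁵ = u⁴

Answer: u⁴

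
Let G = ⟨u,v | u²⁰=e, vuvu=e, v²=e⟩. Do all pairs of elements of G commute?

u·v = uv but v·u = u¹⁹v, so u·v ≠ v·u and G is not abelian.

Answer: No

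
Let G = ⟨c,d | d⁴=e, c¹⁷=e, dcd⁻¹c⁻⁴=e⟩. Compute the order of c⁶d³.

Compute successive powers until reaching e:
  (c⁶d³)¹ = c⁶d³, (c⁶d³)² = c¹⁶d², (c⁶d³)³ = c¹⁰d, (c⁶d³)⁴ = e.
The smallest positive k with (c⁶d³)ᵏ = e is 4.

Answer: 4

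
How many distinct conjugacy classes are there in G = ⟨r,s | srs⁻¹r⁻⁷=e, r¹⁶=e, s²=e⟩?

The conjugacy classes (representative and size) are:
  [e] (size 1), [r] (size 2), [r¹⁴] (size 2), [r³] (size 2), [r⁴] (size 2), [r¹⁰] (size 2), [r⁸] (size 1), [r⁹] (size 2), [r¹¹] (size 2), [r¹⁰s] (size 8), [rs] (size 8).
Class equation: 1 + 2 + 2 + 2 + 2 + 2 + 1 + 2 + 2 + 8 + 8 = 32 = |G|. So G has 11 conjugacy classes.

Answer: 11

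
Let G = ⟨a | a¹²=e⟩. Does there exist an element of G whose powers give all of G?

|G| = 12. The element a has order 12 (its powers give 12 distinct elements), so ⟨a⟩ = G and G is cyclic.

Answer: Yes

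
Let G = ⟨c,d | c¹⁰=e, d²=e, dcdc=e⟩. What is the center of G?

An element z ∈ Z(G) iff z commutes with every generator.
For example c⁵ is central: (c⁵)·c = c⁶ = c·(c⁵); (c⁵)·d = c⁵d = d·(c⁵).
Whereas c ∉ Z(G) since c·d = cd ≠ c⁹d = d·c.
Checking each of the 20 elements this way gives Z(G) = {e, c⁵}, of order 2.

Answer: {e, c⁵}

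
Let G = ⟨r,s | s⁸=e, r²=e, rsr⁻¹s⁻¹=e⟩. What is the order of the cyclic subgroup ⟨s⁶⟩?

|⟨s⁶⟩| equals the order of s⁶. Compute successive powers until reaching e:
  (s⁶)¹ = s⁶, (s⁶)² = s⁴, (s⁶)³ = s², (s⁶)⁴ = e.
The smallest positive k with (s⁶)ᵏ = e is 4, so |⟨s⁶⟩| = 4.

Answer: 4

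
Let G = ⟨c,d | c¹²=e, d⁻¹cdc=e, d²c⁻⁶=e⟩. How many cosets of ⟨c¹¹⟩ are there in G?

First find ord(c¹¹) by computing successive powers:
  (c¹¹)¹ = c¹¹, (c¹¹)² = c¹⁰, (c¹¹)³ = c⁹, (c¹¹)⁴ = c⁸, (c¹¹)⁵ = c⁷, (c¹¹)⁶ = c⁶, (c¹¹)⁷ = c⁵, (c¹¹)⁸ = c⁴, (c¹¹)⁹ = c³, (c¹¹)¹⁰ = c², (c¹¹)¹¹ = c, (c¹¹)¹² = e.
So |⟨c¹¹⟩| = ord(c¹¹) = 12. With |G| = 24, by Lagrange [G : ⟨c¹¹⟩] = 24/12 = 2.

Answer: 2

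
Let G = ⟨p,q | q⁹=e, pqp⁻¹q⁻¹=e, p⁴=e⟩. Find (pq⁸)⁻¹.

The order of (pq⁸) is 36 (smallest k with (pq⁸)ᵏ = e), so (pq⁸)⁻¹ = (pq⁸)³⁵ = p³q.
Check: (pq⁸) · (p³q) → (pq⁸) · p³ = q⁸;   (q⁸) · q = e, giving e as required.

Answer: p³q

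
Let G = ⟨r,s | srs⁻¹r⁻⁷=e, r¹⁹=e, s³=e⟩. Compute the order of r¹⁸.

Compute successive powers until reaching e:
  (r¹⁸)¹ = r¹⁸, (r¹⁸)² = r¹⁷, (r¹⁸)³ = r¹⁶, (r¹⁸)⁴ = r¹⁵, (r¹⁸)⁵ = r¹⁴, (r¹⁸)⁶ = r¹³, (r¹⁸)⁷ = r¹², (r¹⁸)⁸ = r¹¹, (r¹⁸)⁹ = r¹⁰, (r¹⁸)¹⁰ = r⁹, (r¹⁸)¹¹ = r⁸, (r¹⁸)¹² = r⁷, (r¹⁸)¹³ = r⁶, (r¹⁸)¹⁴ = r⁵, (r¹⁸)¹⁵ = r⁴, (r¹⁸)¹⁶ = r³, (r¹⁸)¹⁷ = r², (r¹⁸)¹⁸ = r, (r¹⁸)¹⁹ = e.
The smallest positive k with (r¹⁸)ᵏ = e is 19.

Answer: 19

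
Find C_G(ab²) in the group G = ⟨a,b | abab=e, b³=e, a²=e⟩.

⟨ab²⟩ ⊆ C_G(ab²) since powers of ab² commute with ab²; so |C_G(ab²)| ≥ |⟨ab²⟩| = 2.
By orbit–stabilizer, |C_G(ab²)| = |G| / |conj. class of ab²| = 6 / 3 = 2.
The 2 elements commuting with ab² are {e, ab²}.

Answer: {e, ab²}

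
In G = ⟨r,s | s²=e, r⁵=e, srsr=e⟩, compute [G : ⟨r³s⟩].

First find ord(r³s) by computing successive powers:
  (r³s)¹ = r³s, (r³s)² = e.
So |⟨r³s⟩| = ord(r³s) = 2. With |G| = 10, by Lagrange [G : ⟨r³s⟩] = 10/2 = 5.

Answer: 5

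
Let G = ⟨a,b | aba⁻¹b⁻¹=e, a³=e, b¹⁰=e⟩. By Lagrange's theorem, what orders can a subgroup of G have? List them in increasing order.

|G| = 30 = 2 · 3 · 5. By Lagrange's theorem the order of any subgroup divides 30; the divisors of 30 are 1, 2, 3, 5, 6, 10, 15, 30.

Answer: 1, 2, 3, 5, 6, 10, 15, 30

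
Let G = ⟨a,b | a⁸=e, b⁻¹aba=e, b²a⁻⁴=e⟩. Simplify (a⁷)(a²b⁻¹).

Compute (a⁷) · (a²b⁻¹) by multiplying left to right and reducing via the relations at each step:
  (a⁷) · a² = a
  a · b⁻¹ = ab⁻¹

Answer: ab⁻¹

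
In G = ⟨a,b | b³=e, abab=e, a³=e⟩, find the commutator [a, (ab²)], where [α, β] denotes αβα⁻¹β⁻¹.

[a, (ab²)] = a·(ab²)·a⁻¹·(ab²)⁻¹.
  a · (ab²) = a²b²
  (a²b²) · (a²) = b
  b · (ba²) = ab

Answer: ab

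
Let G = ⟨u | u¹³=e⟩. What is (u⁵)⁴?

Compute successive powers of (u⁵), reducing at each step:
  (u⁵)²: (u⁵) · u⁵ = u¹⁰
  (u⁵)³: (u¹⁰) · u⁵ = u²
  (u⁵)⁴: (u²) · u⁵ = u⁷

Answer: u⁷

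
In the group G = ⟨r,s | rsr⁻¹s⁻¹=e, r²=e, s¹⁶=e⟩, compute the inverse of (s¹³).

The order of (s¹³) is 16 (smallest k with (s¹³)ᵏ = e), so (s¹³)⁻¹ = (s¹³)¹⁵ = s³.
Check: (s¹³) · (s³) → (s¹³) · s³ = e, giving e as required.

Answer: s³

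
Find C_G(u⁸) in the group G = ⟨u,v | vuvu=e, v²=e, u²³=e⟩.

⟨u⁸⟩ ⊆ C_G(u⁸) since powers of u⁸ commute with u⁸; so |C_G(u⁸)| ≥ |⟨u⁸⟩| = 23.
By orbit–stabilizer, |C_G(u⁸)| = |G| / |conj. class of u⁸| = 46 / 2 = 23.
The 23 elements commuting with u⁸ are {e, u, u², u³, u⁴, u⁵, u⁶, u⁷, u⁸, u⁹, u¹⁰, u¹¹, u¹², u¹³, u¹⁴, u¹⁵, u¹⁶, u¹⁷, u¹⁸, u¹⁹, u²⁰, u²¹, u²²}.

Answer: {e, u, u², u³, u⁴, u⁵, u⁶, u⁷, u⁸, u⁹, u¹⁰, u¹¹, u¹², u¹³, u¹⁴, u¹⁵, u¹⁶, u¹⁷, u¹⁸, u¹⁹, u²⁰, u²¹, u²²}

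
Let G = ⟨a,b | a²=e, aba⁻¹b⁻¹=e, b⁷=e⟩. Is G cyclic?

|G| = 14. The element ab has order 14 (its powers give 14 distinct elements), so ⟨ab⟩ = G and G is cyclic.

Answer: Yes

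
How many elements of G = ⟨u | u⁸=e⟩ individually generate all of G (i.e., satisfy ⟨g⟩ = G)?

G is cyclic of order 8. An element generates G iff its order is 8, and a cyclic group of order 8 has exactly φ(8) = 4 such elements.

Answer: 4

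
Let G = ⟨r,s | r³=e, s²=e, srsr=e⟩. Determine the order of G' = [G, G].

G' = [G, G] is generated by all commutators. The generator-pair commutators are: [r, s] = r².
The subgroup they normally generate is {e, r, r²}, of order 3.
Check: |G/G'| = 6/3 = 2 is the order of the abelianisation.

Answer: 3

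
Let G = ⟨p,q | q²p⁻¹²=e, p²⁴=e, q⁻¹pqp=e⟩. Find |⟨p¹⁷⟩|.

|⟨p¹⁷⟩| equals the order of p¹⁷. Compute successive powers until reaching e:
  (p¹⁷)¹ = p¹⁷, (p¹⁷)² = p¹⁰, (p¹⁷)³ = p³, (p¹⁷)⁴ = p²⁰, (p¹⁷)⁵ = p¹³, (p¹⁷)⁶ = p⁶, (p¹⁷)⁷ = p²³, (p¹⁷)⁸ = p¹⁶, (p¹⁷)⁹ = p⁹, (p¹⁷)¹⁰ = p², (p¹⁷)¹¹ = p¹⁹, (p¹⁷)¹² = p¹², (p¹⁷)¹³ = p⁵, (p¹⁷)¹⁴ = p²², (p¹⁷)¹⁵ = p¹⁵, (p¹⁷)¹⁶ = p⁸, (p¹⁷)¹⁷ = p, (p¹⁷)¹⁸ = p¹⁸, (p¹⁷)¹⁹ = p¹¹, (p¹⁷)²⁰ = p⁴, (p¹⁷)²¹ = p²¹, (p¹⁷)²² = p¹⁴, (p¹⁷)²³ = p⁷, (p¹⁷)²⁴ = e.
The smallest positive k with (p¹⁷)ᵏ = e is 24, so |⟨p¹⁷⟩| = 24.

Answer: 24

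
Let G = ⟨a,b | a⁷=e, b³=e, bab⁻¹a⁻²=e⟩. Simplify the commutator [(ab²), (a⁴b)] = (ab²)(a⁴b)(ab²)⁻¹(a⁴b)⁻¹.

[(ab²), (a⁴b)] = (ab²)·(a⁴b)·(ab²)⁻¹·(a⁴b)⁻¹.
  (ab²) · (a⁴b) = a³
  (a³) · (a⁵b) = ab
  (ab) · (a⁵b²) = a⁴

Answer: a⁴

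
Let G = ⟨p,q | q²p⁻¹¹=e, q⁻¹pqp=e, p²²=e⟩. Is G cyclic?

Every cyclic group is abelian. But p·q = pq while q·p = p¹⁰q⁻¹, so p·q ≠ q·p and G is not abelian. Hence G is not cyclic.

Answer: No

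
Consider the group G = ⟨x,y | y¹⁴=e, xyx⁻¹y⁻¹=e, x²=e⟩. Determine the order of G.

Enumerate words in the generators, reducing via the relations: the distinct elements are
  {e, x, y, xy, y², y³, y⁴, y⁵, y⁶, y⁷, y⁸, y⁹, xy², xy³, xy⁴, xy⁵, xy⁶, xy⁷, xy⁸, xy⁹, y¹², y¹³, y¹¹, y¹⁰, xy¹², xy¹³, xy¹¹, xy¹⁰}.
No further products give new elements, so |G| = 28.

Answer: 28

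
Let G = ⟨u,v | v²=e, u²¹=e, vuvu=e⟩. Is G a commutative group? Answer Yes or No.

u·v = uv but v·u = u²⁰v, so u·v ≠ v·u and G is not abelian.

Answer: No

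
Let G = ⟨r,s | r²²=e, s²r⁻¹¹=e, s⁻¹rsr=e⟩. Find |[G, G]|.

G' = [G, G] is generated by all commutators. The generator-pair commutators are: [r, s] = r².
The subgroup they normally generate is {e, r², r⁴, r⁶, r⁸, r¹⁰, r¹², r¹⁴, r¹⁶, r¹⁸, r²⁰}, of order 11.
Check: |G/G'| = 44/11 = 4 is the order of the abelianisation.

Answer: 11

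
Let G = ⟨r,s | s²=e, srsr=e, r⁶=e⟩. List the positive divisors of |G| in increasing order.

|G| = 12 = 2² · 3. By Lagrange's theorem the order of any subgroup divides 12; the divisors of 12 are 1, 2, 3, 4, 6, 12.

Answer: 1, 2, 3, 4, 6, 12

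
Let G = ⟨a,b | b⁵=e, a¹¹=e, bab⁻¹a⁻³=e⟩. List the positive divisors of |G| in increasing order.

|G| = 55 = 5 · 11. By Lagrange's theorem the order of any subgroup divides 55; the divisors of 55 are 1, 5, 11, 55.

Answer: 1, 5, 11, 55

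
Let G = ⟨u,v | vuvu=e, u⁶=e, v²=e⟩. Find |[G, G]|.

G' = [G, G] is generated by all commutators. The generator-pair commutators are: [u, v] = u².
The subgroup they normally generate is {e, u², u⁴}, of order 3.
Check: |G/G'| = 12/3 = 4 is the order of the abelianisation.

Answer: 3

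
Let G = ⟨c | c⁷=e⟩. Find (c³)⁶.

Compute successive powers of (c³), reducing at each step:
  (c³)²: (c³) · c³ = c⁶
  (c³)³: (c⁶) · c³ = c²
  (c³)⁴: (c²) · c³ = c⁵
  (c³)⁵: (c⁵) · c³ = c
  (c³)⁶: c · c³ = c⁴

Answer: c⁴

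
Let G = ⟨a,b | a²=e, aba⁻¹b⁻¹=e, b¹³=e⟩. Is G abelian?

Each pair of generators commutes: a·b = ab = b·a. Since the generators pairwise commute, every element of G commutes with every other, so G is abelian.

Answer: Yes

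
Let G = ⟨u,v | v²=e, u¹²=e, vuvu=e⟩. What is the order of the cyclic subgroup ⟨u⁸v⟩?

|⟨u⁸v⟩| equals the order of u⁸v. Compute successive powers until reaching e:
  (u⁸v)¹ = u⁸v, (u⁸v)² = e.
The smallest positive k with (u⁸v)ᵏ = e is 2, so |⟨u⁸v⟩| = 2.

Answer: 2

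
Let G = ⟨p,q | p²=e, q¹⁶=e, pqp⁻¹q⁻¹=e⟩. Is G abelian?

Each pair of generators commutes: p·q = pq = q·p. Since the generators pairwise commute, every element of G commutes with every other, so G is abelian.

Answer: Yes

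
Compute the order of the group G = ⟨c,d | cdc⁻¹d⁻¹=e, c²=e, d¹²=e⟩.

Enumerate words in the generators, reducing via the relations: the distinct elements are
  {c, d, e, cd, d², d³, d⁴, d⁵, d⁶, d⁷, d⁸, d⁹, cd², cd³, cd⁴, cd⁵, cd⁶, cd⁷, cd⁸, cd⁹, d¹¹, d¹⁰, cd¹¹, cd¹⁰}.
No further products give new elements, so |G| = 24.

Answer: 24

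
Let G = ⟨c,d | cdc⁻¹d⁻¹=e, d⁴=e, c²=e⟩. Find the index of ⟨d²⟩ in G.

First find ord(d²) by computing successive powers:
  (d²)¹ = d², (d²)² = e.
So |⟨d²⟩| = ord(d²) = 2. With |G| = 8, by Lagrange [G : ⟨d²⟩] = 8/2 = 4.

Answer: 4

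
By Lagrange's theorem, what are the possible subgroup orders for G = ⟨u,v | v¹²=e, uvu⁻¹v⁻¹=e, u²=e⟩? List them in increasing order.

|G| = 24 = 2³ · 3. By Lagrange's theorem the order of any subgroup divides 24; the divisors of 24 are 1, 2, 3, 4, 6, 8, 12, 24.

Answer: 1, 2, 3, 4, 6, 8, 12, 24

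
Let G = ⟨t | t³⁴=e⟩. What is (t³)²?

Compute successive powers of (t³), reducing at each step:
  (t³)²: (t³) · t³ = t⁶

Answer: t⁶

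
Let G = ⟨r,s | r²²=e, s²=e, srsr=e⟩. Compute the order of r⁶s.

Compute successive powers until reaching e:
  (r⁶s)¹ = r⁶s, (r⁶s)² = e.
The smallest positive k with (r⁶s)ᵏ = e is 2.

Answer: 2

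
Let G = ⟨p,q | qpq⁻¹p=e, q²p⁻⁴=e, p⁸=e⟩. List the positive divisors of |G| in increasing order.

|G| = 16 = 2⁴. By Lagrange's theorem the order of any subgroup divides 16; the divisors of 16 are 1, 2, 4, 8, 16.

Answer: 1, 2, 4, 8, 16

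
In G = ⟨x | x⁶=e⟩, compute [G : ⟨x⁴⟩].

First find ord(x⁴) by computing successive powers:
  (x⁴)¹ = x⁴, (x⁴)² = x², (x⁴)³ = e.
So |⟨x⁴⟩| = ord(x⁴) = 3. With |G| = 6, by Lagrange [G : ⟨x⁴⟩] = 6/3 = 2.

Answer: 2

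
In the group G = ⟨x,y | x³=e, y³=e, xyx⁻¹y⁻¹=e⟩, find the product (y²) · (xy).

Compute (y²) · (xy) by multiplying left to right and reducing via the relations at each step:
  (y²) · x = xy²
  (xy²) · y = x

Answer: x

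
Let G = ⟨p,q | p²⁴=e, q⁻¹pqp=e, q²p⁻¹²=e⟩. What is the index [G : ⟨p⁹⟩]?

First find ord(p⁹) by computing successive powers:
  (p⁹)¹ = p⁹, (p⁹)² = p¹⁸, (p⁹)³ = p³, (p⁹)⁴ = p¹², (p⁹)⁵ = p²¹, (p⁹)⁶ = p⁶, (p⁹)⁷ = p¹⁵, (p⁹)⁸ = e.
So |⟨p⁹⟩| = ord(p⁹) = 8. With |G| = 48, by Lagrange [G : ⟨p⁹⟩] = 48/8 = 6.

Answer: 6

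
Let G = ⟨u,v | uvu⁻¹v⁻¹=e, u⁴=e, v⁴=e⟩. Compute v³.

Compute successive powers of v, reducing at each step:
  v²: v · v = v²
  v³: (v²) · v = v³

Answer: v³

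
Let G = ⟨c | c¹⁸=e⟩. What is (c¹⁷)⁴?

Compute successive powers of (c¹⁷), reducing at each step:
  (c¹⁷)²: (c¹⁷) · c¹⁷ = c¹⁶
  (c¹⁷)³: (c¹⁶) · c¹⁷ = c¹⁵
  (c¹⁷)⁴: (c¹⁵) · c¹⁷ = c¹⁴

Answer: c¹⁴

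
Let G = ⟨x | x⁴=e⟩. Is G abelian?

G has a single generator, so G is cyclic and hence abelian.

Answer: Yes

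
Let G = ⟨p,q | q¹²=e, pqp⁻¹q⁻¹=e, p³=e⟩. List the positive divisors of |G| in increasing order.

|G| = 36 = 2² · 3². By Lagrange's theorem the order of any subgroup divides 36; the divisors of 36 are 1, 2, 3, 4, 6, 9, 12, 18, 36.

Answer: 1, 2, 3, 4, 6, 9, 12, 18, 36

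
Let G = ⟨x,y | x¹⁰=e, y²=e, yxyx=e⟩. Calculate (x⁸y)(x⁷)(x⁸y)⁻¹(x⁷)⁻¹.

[(x⁸y), (x⁷)] = (x⁸y)·(x⁷)·(x⁸y)⁻¹·(x⁷)⁻¹.
  (x⁸y) · (x⁷) = xy
  (xy) · (x⁸y) = x³
  (x³) · (x³) = x⁶

Answer: x⁶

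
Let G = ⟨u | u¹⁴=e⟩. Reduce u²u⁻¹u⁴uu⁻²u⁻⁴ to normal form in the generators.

Multiply left to right, reducing at each step:
  (u²) · u⁻¹ = u
  u · u⁴ = u⁵
  (u⁵) · u = u⁶
  (u⁶) · u⁻² = u⁴
  (u⁴) · u⁻⁴ = e

Answer: e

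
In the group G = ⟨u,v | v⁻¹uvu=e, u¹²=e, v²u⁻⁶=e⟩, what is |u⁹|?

Compute successive powers until reaching e:
  (u⁹)¹ = u⁹, (u⁹)² = u⁶, (u⁹)³ = u³, (u⁹)⁴ = e.
The smallest positive k with (u⁹)ᵏ = e is 4.

Answer: 4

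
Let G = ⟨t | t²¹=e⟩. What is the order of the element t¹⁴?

Compute successive powers until reaching e:
  (t¹⁴)¹ = t¹⁴, (t¹⁴)² = t⁷, (t¹⁴)³ = e.
The smallest positive k with (t¹⁴)ᵏ = e is 3.

Answer: 3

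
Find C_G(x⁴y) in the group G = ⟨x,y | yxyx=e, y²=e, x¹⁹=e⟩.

⟨x⁴y⟩ ⊆ C_G(x⁴y) since powers of x⁴y commute with x⁴y; so |C_G(x⁴y)| ≥ |⟨x⁴y⟩| = 2.
By orbit–stabilizer, |C_G(x⁴y)| = |G| / |conj. class of x⁴y| = 38 / 19 = 2.
The 2 elements commuting with x⁴y are {e, x⁴y}.

Answer: {e, x⁴y}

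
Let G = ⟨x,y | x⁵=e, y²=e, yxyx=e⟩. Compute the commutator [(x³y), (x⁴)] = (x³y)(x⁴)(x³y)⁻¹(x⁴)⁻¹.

[(x³y), (x⁴)] = (x³y)·(x⁴)·(x³y)⁻¹·(x⁴)⁻¹.
  (x³y) · (x⁴) = x⁴y
  (x⁴y) · (x³y) = x
  x · x = x²

Answer: x²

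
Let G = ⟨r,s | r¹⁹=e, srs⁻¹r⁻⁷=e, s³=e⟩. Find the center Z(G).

An element z ∈ Z(G) iff z commutes with every generator.
For example e is central: e·r = r = r·e; e·s = s = s·e.
Whereas r ∉ Z(G) since r·s = rs ≠ r⁷s = s·r.
Checking each of the 57 elements this way gives Z(G) = {e}, of order 1.

Answer: {e}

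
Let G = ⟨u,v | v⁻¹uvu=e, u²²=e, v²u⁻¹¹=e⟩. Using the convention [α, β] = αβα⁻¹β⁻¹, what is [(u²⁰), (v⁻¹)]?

[(u²⁰), (v⁻¹)] = (u²⁰)·(v⁻¹)·(u²⁰)⁻¹·(v⁻¹)⁻¹.
  (u²⁰) · (v⁻¹) = u⁹v
  (u⁹v) · (u²) = u⁷v
  (u⁷v) · v = u¹⁸

Answer: u¹⁸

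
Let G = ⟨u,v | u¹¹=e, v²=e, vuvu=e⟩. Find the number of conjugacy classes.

The conjugacy classes (representative and size) are:
  [e] (size 1), [u¹⁰] (size 2), [u²] (size 2), [u³] (size 2), [u⁷] (size 2), [u⁶] (size 2), [u²v] (size 11).
Class equation: 1 + 2 + 2 + 2 + 2 + 2 + 11 = 22 = |G|. So G has 7 conjugacy classes.

Answer: 7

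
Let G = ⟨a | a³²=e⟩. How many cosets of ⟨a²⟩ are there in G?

First find ord(a²) by computing successive powers:
  (a²)¹ = a², (a²)² = a⁴, (a²)³ = a⁶, (a²)⁴ = a⁸, (a²)⁵ = a¹⁰, (a²)⁶ = a¹², (a²)⁷ = a¹⁴, (a²)⁸ = a¹⁶, (a²)⁹ = a¹⁸, (a²)¹⁰ = a²⁰, (a²)¹¹ = a²², (a²)¹² = a²⁴, (a²)¹³ = a²⁶, (a²)¹⁴ = a²⁸, (a²)¹⁵ = a³⁰, (a²)¹⁶ = e.
So |⟨a²⟩| = ord(a²) = 16. With |G| = 32, by Lagrange [G : ⟨a²⟩] = 32/16 = 2.

Answer: 2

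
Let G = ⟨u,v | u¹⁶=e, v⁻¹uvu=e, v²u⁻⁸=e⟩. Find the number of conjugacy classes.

The conjugacy classes (representative and size) are:
  [e] (size 1), [u] (size 2), [u¹⁴] (size 2), [u³] (size 2), [u¹²] (size 2), [u⁵] (size 2), [u¹⁰] (size 2), [u⁷] (size 2), [u⁸] (size 1), [u⁶v] (size 8), [u³v⁻¹] (size 8).
Class equation: 1 + 2 + 2 + 2 + 2 + 2 + 2 + 2 + 1 + 8 + 8 = 32 = |G|. So G has 11 conjugacy classes.

Answer: 11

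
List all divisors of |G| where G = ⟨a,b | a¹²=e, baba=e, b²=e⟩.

|G| = 24 = 2³ · 3. By Lagrange's theorem the order of any subgroup divides 24; the divisors of 24 are 1, 2, 3, 4, 6, 8, 12, 24.

Answer: 1, 2, 3, 4, 6, 8, 12, 24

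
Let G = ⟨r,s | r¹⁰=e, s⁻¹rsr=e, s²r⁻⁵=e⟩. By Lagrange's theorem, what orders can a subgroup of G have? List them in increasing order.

|G| = 20 = 2² · 5. By Lagrange's theorem the order of any subgroup divides 20; the divisors of 20 are 1, 2, 4, 5, 10, 20.

Answer: 1, 2, 4, 5, 10, 20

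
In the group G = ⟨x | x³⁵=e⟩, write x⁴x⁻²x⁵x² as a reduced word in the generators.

Multiply left to right, reducing at each step:
  (x⁴) · x⁻² = x²
  (x²) · x⁵ = x⁷
  (x⁷) · x² = x⁹

Answer: x⁹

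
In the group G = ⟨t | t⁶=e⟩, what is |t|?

Compute successive powers until reaching e:
  t¹ = t, t² = t², t³ = t³, t⁴ = t⁴, t⁵ = t⁵, t⁶ = e.
The smallest positive k with tᵏ = e is 6.

Answer: 6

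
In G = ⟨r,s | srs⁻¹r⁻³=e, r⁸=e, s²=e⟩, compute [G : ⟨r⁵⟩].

First find ord(r⁵) by computing successive powers:
  (r⁵)¹ = r⁵, (r⁵)² = r², (r⁵)³ = r⁷, (r⁵)⁴ = r⁴, (r⁵)⁵ = r, (r⁵)⁶ = r⁶, (r⁵)⁷ = r³, (r⁵)⁸ = e.
So |⟨r⁵⟩| = ord(r⁵) = 8. With |G| = 16, by Lagrange [G : ⟨r⁵⟩] = 16/8 = 2.

Answer: 2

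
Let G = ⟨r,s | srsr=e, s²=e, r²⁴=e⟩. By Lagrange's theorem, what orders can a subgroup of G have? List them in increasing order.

|G| = 48 = 2⁴ · 3. By Lagrange's theorem the order of any subgroup divides 48; the divisors of 48 are 1, 2, 3, 4, 6, 8, 12, 16, 24, 48.

Answer: 1, 2, 3, 4, 6, 8, 12, 16, 24, 48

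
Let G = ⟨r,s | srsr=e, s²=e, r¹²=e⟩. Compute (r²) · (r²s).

Compute (r²) · (r²s) by multiplying left to right and reducing via the relations at each step:
  (r²) · r² = r⁴
  (r⁴) · s = r⁴s

Answer: r⁴s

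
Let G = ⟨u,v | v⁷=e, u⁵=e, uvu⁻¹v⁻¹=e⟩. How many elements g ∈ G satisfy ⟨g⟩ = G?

G is cyclic of order 35. An element generates G iff its order is 35, and a cyclic group of order 35 has exactly φ(35) = 24 such elements.

Answer: 24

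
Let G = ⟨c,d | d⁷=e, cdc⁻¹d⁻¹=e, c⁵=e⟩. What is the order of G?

Enumerate words in the generators, reducing via the relations: the distinct elements are
  {c, d, e, cd, c², c³, c⁴, d², d³, d⁴, d⁵, d⁶, cd², cd³, cd⁴, cd⁵, cd⁶, c²d, c³d, c⁴d, c²d², c²d³, c²d⁴, c²d⁵, c²d⁶, c³d², c³d³, c³d⁴, c³d⁵, c³d⁶, c⁴d², c⁴d³, c⁴d⁴, c⁴d⁵, c⁴d⁶}.
No further products give new elements, so |G| = 35.

Answer: 35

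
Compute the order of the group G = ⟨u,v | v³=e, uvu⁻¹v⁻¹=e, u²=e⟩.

Enumerate words in the generators, reducing via the relations: the distinct elements are
  {e, u, v, uv, v², uv²}.
No further products give new elements, so |G| = 6.

Answer: 6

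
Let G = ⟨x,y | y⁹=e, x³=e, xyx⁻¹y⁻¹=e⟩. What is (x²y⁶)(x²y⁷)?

Compute (x²y⁶) · (x²y⁷) by multiplying left to right and reducing via the relations at each step:
  (x²y⁶) · x² = xy⁶
  (xy⁶) · y⁷ = xy⁴

Answer: xy⁴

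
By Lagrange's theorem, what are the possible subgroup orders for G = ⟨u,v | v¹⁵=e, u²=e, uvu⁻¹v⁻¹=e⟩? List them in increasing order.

|G| = 30 = 2 · 3 · 5. By Lagrange's theorem the order of any subgroup divides 30; the divisors of 30 are 1, 2, 3, 5, 6, 10, 15, 30.

Answer: 1, 2, 3, 5, 6, 10, 15, 30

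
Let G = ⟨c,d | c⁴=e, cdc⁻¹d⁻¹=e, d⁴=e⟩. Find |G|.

Enumerate words in the generators, reducing via the relations: the distinct elements are
  {c, d, e, cd, c², c³, d², d³, cd², cd³, c²d, c³d, c²d², c²d³, c³d², c³d³}.
No further products give new elements, so |G| = 16.

Answer: 16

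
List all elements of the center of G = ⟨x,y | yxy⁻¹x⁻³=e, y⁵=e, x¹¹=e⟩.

An element z ∈ Z(G) iff z commutes with every generator.
For example e is central: e·x = x = x·e; e·y = y = y·e.
Whereas x ∉ Z(G) since x·y = xy ≠ x³y = y·x.
Checking each of the 55 elements this way gives Z(G) = {e}, of order 1.

Answer: {e}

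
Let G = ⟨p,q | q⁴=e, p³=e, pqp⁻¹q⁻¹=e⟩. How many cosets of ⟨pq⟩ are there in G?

First find ord(pq) by computing successive powers:
  (pq)¹ = pq, (pq)² = p²q², (pq)³ = q³, (pq)⁴ = p, (pq)⁵ = p²q, (pq)⁶ = q², (pq)⁷ = pq³, (pq)⁸ = p², (pq)⁹ = q, (pq)¹⁰ = pq², (pq)¹¹ = p²q³, (pq)¹² = e.
So |⟨pq⟩| = ord(pq) = 12. With |G| = 12, by Lagrange [G : ⟨pq⟩] = 12/12 = 1.

Answer: 1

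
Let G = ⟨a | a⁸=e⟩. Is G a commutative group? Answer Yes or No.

G has a single generator, so G is cyclic and hence abelian.

Answer: Yes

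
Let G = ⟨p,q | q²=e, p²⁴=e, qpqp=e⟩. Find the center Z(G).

An element z ∈ Z(G) iff z commutes with every generator.
For example p¹² is central: (p¹²)·p = p¹³ = p·(p¹²); (p¹²)·q = p¹²q = q·(p¹²).
Whereas p ∉ Z(G) since p·q = pq ≠ p²³q = q·p.
Checking each of the 48 elements this way gives Z(G) = {e, p¹²}, of order 2.

Answer: {e, p¹²}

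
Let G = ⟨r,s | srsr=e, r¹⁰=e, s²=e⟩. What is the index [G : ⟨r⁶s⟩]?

First find ord(r⁶s) by computing successive powers:
  (r⁶s)¹ = r⁶s, (r⁶s)² = e.
So |⟨r⁶s⟩| = ord(r⁶s) = 2. With |G| = 20, by Lagrange [G : ⟨r⁶s⟩] = 20/2 = 10.

Answer: 10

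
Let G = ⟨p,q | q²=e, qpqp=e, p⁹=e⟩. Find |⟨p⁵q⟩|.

|⟨p⁵q⟩| equals the order of p⁵q. Compute successive powers until reaching e:
  (p⁵q)¹ = p⁵q, (p⁵q)² = e.
The smallest positive k with (p⁵q)ᵏ = e is 2, so |⟨p⁵q⟩| = 2.

Answer: 2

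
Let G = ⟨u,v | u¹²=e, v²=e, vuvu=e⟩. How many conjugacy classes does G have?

The conjugacy classes (representative and size) are:
  [e] (size 1), [u¹¹] (size 2), [u²] (size 2), [u⁹] (size 2), [u⁴] (size 2), [u⁵] (size 2), [u⁶] (size 1), [v] (size 6), [uv] (size 6).
Class equation: 1 + 2 + 2 + 2 + 2 + 2 + 1 + 6 + 6 = 24 = |G|. So G has 9 conjugacy classes.

Answer: 9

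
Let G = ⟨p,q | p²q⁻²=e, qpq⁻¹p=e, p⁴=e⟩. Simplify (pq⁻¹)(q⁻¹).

Compute (pq⁻¹) · (q⁻¹) by multiplying left to right and reducing via the relations at each step:
  (pq⁻¹) · q⁻¹ = p³

Answer: p³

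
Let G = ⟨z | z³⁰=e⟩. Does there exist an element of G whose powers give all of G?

|G| = 30. The element z has order 30 (its powers give 30 distinct elements), so ⟨z⟩ = G and G is cyclic.

Answer: Yes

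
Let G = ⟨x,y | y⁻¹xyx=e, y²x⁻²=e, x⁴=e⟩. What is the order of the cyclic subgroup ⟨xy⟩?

|⟨xy⟩| equals the order of xy. Compute successive powers until reaching e:
  (xy)¹ = xy, (xy)² = x², (xy)³ = xy⁻¹, (xy)⁴ = e.
The smallest positive k with (xy)ᵏ = e is 4, so |⟨xy⟩| = 4.

Answer: 4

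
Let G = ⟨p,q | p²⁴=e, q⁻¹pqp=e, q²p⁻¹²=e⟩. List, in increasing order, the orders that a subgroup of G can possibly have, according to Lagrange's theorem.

|G| = 48 = 2⁴ · 3. By Lagrange's theorem the order of any subgroup divides 48; the divisors of 48 are 1, 2, 3, 4, 6, 8, 12, 16, 24, 48.

Answer: 1, 2, 3, 4, 6, 8, 12, 16, 24, 48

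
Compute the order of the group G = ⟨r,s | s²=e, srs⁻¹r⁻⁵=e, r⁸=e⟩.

Enumerate words in the generators, reducing via the relations: the distinct elements are
  {e, r, s, rs, r², r³, r⁴, r⁵, r⁶, r⁷, r²s, r³s, r⁴s, r⁵s, r⁶s, r⁷s}.
No further products give new elements, so |G| = 16.

Answer: 16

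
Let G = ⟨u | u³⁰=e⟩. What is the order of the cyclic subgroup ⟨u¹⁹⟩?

|⟨u¹⁹⟩| equals the order of u¹⁹. Compute successive powers until reaching e:
  (u¹⁹)¹ = u¹⁹, (u¹⁹)² = u⁸, (u¹⁹)³ = u²⁷, (u¹⁹)⁴ = u¹⁶, (u¹⁹)⁵ = u⁵, (u¹⁹)⁶ = u²⁴, (u¹⁹)⁷ = u¹³, (u¹⁹)⁸ = u², (u¹⁹)⁹ = u²¹, (u¹⁹)¹⁰ = u¹⁰, (u¹⁹)¹¹ = u²⁹, (u¹⁹)¹² = u¹⁸, (u¹⁹)¹³ = u⁷, (u¹⁹)¹⁴ = u²⁶, (u¹⁹)¹⁵ = u¹⁵, (u¹⁹)¹⁶ = u⁴, (u¹⁹)¹⁷ = u²³, (u¹⁹)¹⁸ = u¹², (u¹⁹)¹⁹ = u, (u¹⁹)²⁰ = u²⁰, (u¹⁹)²¹ = u⁹, (u¹⁹)²² = u²⁸, (u¹⁹)²³ = u¹⁷, (u¹⁹)²⁴ = u⁶, (u¹⁹)²⁵ = u²⁵, (u¹⁹)²⁶ = u¹⁴, (u¹⁹)²⁷ = u³, (u¹⁹)²⁸ = u²², (u¹⁹)²⁹ = u¹¹, (u¹⁹)³⁰ = e.
The smallest positive k with (u¹⁹)ᵏ = e is 30, so |⟨u¹⁹⟩| = 30.

Answer: 30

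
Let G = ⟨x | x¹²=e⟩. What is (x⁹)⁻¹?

The order of (x⁹) is 4 (smallest k with (x⁹)ᵏ = e), so (x⁹)⁻¹ = (x⁹)³ = x³.
Check: (x⁹) · (x³) → (x⁹) · x³ = e, giving e as required.

Answer: x³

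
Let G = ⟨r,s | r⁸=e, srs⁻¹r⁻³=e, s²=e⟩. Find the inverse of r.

The order of r is 8 (smallest k with rᵏ = e), so r⁻¹ = r⁷ = r⁷.
Check: r · (r⁷) → r · r⁷ = e, giving e as required.

Answer: r⁷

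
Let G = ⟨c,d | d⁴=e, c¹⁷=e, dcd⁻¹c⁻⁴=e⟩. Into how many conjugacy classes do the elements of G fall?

The conjugacy classes (representative and size) are:
  [e] (size 1), [c⁴] (size 4), [c²] (size 4), [c⁵] (size 4), [c¹¹] (size 4), [c⁷d] (size 17), [c³d²] (size 17), [c⁹d³] (size 17).
Class equation: 1 + 4 + 4 + 4 + 4 + 17 + 17 + 17 = 68 = |G|. So G has 8 conjugacy classes.

Answer: 8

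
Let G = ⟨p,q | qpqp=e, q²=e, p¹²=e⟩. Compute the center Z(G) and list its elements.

An element z ∈ Z(G) iff z commutes with every generator.
For example p⁶ is central: (p⁶)·p = p⁷ = p·(p⁶); (p⁶)·q = p⁶q = q·(p⁶).
Whereas p ∉ Z(G) since p·q = pq ≠ p¹¹q = q·p.
Checking each of the 24 elements this way gives Z(G) = {e, p⁶}, of order 2.

Answer: {e, p⁶}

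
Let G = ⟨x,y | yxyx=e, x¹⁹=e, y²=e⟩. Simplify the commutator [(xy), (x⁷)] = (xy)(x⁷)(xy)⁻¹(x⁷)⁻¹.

[(xy), (x⁷)] = (xy)·(x⁷)·(xy)⁻¹·(x⁷)⁻¹.
  (xy) · (x⁷) = x¹³y
  (x¹³y) · (xy) = x¹²
  (x¹²) · (x¹²) = x⁵

Answer: x⁵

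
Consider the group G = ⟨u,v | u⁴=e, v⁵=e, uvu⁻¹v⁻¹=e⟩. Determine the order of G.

Enumerate words in the generators, reducing via the relations: the distinct elements are
  {e, u, v, uv, u², u³, v², v³, v⁴, uv², uv³, uv⁴, u²v, u³v, u²v², u²v³, u²v⁴, u³v², u³v³, u³v⁴}.
No further products give new elements, so |G| = 20.

Answer: 20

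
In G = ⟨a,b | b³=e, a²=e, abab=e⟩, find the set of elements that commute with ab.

⟨ab⟩ ⊆ C_G(ab) since powers of ab commute with ab; so |C_G(ab)| ≥ |⟨ab⟩| = 2.
By orbit–stabilizer, |C_G(ab)| = |G| / |conj. class of ab| = 6 / 3 = 2.
The 2 elements commuting with ab are {e, ab}.

Answer: {e, ab}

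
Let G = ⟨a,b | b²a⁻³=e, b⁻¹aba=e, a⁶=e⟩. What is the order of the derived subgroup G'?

G' = [G, G] is generated by all commutators. The generator-pair commutators are: [a, b] = a².
The subgroup they normally generate is {e, a², a⁴}, of order 3.
Check: |G/G'| = 12/3 = 4 is the order of the abelianisation.

Answer: 3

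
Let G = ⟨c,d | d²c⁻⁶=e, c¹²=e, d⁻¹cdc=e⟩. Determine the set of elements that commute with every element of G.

An element z ∈ Z(G) iff z commutes with every generator.
For example c⁶ is central: (c⁶)·c = c⁷ = c·(c⁶); (c⁶)·d = d⁻¹ = d·(c⁶).
Whereas c ∉ Z(G) since c·d = cd ≠ c⁵d⁻¹ = d·c.
Checking each of the 24 elements this way gives Z(G) = {e, c⁶}, of order 2.

Answer: {e, c⁶}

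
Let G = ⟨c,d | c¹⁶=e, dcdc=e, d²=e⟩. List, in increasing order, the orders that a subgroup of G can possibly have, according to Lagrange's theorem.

|G| = 32 = 2⁵. By Lagrange's theorem the order of any subgroup divides 32; the divisors of 32 are 1, 2, 4, 8, 16, 32.

Answer: 1, 2, 4, 8, 16, 32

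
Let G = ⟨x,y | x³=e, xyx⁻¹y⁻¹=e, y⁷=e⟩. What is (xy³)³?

Compute successive powers of (xy³), reducing at each step:
  (xy³)²: (xy³) · x = x²y³;   (x²y³) · y³ = x²y⁶
  (xy³)³: (x²y⁶) · x = y⁶;   (y⁶) · y³ = y²

Answer: y²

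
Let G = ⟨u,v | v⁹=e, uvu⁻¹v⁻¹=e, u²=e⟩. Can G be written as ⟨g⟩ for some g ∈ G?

|G| = 18. The element uv has order 18 (its powers give 18 distinct elements), so ⟨uv⟩ = G and G is cyclic.

Answer: Yes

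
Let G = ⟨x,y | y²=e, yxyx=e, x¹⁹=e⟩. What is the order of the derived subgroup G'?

G' = [G, G] is generated by all commutators. The generator-pair commutators are: [x, y] = x².
The subgroup they normally generate is {e, x, x², x³, x⁴, x⁵, x⁶, x⁷, x⁸, x⁹, x¹⁰, x¹¹, x¹², x¹³, x¹⁴, x¹⁵, x¹⁶, x¹⁷, x¹⁸}, of order 19.
Check: |G/G'| = 38/19 = 2 is the order of the abelianisation.

Answer: 19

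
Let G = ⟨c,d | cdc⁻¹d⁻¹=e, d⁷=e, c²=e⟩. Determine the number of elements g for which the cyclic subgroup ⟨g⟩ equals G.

G is cyclic of order 14. An element generates G iff its order is 14, and a cyclic group of order 14 has exactly φ(14) = 6 such elements.

Answer: 6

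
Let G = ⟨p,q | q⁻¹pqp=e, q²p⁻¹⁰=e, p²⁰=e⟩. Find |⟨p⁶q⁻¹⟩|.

|⟨p⁶q⁻¹⟩| equals the order of p⁶q⁻¹. Compute successive powers until reaching e:
  (p⁶q⁻¹)¹ = p⁶q⁻¹, (p⁶q⁻¹)² = p¹⁰, (p⁶q⁻¹)³ = p⁶q, (p⁶q⁻¹)⁴ = e.
The smallest positive k with (p⁶q⁻¹)ᵏ = e is 4, so |⟨p⁶q⁻¹⟩| = 4.

Answer: 4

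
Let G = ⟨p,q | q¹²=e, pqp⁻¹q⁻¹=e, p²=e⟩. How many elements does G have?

Enumerate words in the generators, reducing via the relations: the distinct elements are
  {e, p, q, pq, q², q³, q⁴, q⁵, q⁶, q⁷, q⁸, q⁹, pq², pq³, pq⁴, pq⁵, pq⁶, pq⁷, pq⁸, pq⁹, q¹¹, q¹⁰, pq¹¹, pq¹⁰}.
No further products give new elements, so |G| = 24.

Answer: 24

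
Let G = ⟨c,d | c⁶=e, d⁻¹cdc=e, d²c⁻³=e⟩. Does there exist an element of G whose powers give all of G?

Every cyclic group is abelian. But c·d = cd while d·c = c²d⁻¹, so c·d ≠ d·c and G is not abelian. Hence G is not cyclic.

Answer: No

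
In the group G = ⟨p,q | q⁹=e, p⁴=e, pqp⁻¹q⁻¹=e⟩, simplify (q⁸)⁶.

Compute successive powers of (q⁸), reducing at each step:
  (q⁸)²: (q⁸) · q⁸ = q⁷
  (q⁸)³: (q⁷) · q⁸ = q⁶
  (q⁸)⁴: (q⁶) · q⁸ = q⁵
  (q⁸)⁵: (q⁵) · q⁸ = q⁴
  (q⁸)⁶: (q⁴) · q⁸ = q³

Answer: q³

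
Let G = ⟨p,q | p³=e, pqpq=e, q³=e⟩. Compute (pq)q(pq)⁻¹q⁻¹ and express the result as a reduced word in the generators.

[(pq), q] = (pq)·q·(pq)⁻¹·q⁻¹.
  (pq) · q = pq²
  (pq²) · (pq) = q²p
  (q²p) · (q²) = pq²p

Answer: pq²p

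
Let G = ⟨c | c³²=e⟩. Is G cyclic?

|G| = 32. The element c has order 32 (its powers give 32 distinct elements), so ⟨c⟩ = G and G is cyclic.

Answer: Yes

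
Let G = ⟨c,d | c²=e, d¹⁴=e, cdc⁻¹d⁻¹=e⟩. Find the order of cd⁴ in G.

Compute successive powers until reaching e:
  (cd⁴)¹ = cd⁴, (cd⁴)² = d⁸, (cd⁴)³ = cd¹², (cd⁴)⁴ = d², (cd⁴)⁵ = cd⁶, (cd⁴)⁶ = d¹⁰, (cd⁴)⁷ = c, (cd⁴)⁸ = d⁴, (cd⁴)⁹ = cd⁸, (cd⁴)¹⁰ = d¹², (cd⁴)¹¹ = cd², (cd⁴)¹² = d⁶, (cd⁴)¹³ = cd¹⁰, (cd⁴)¹⁴ = e.
The smallest positive k with (cd⁴)ᵏ = e is 14.

Answer: 14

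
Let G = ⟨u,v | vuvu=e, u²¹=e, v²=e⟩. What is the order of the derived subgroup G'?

G' = [G, G] is generated by all commutators. The generator-pair commutators are: [u, v] = u².
The subgroup they normally generate is {e, u, u², u³, u⁴, u⁵, u⁶, u⁷, u⁸, u⁹, u¹⁰, u¹¹, u¹², u¹³, u¹⁴, u¹⁵, u¹⁶, u¹⁷, u¹⁸, u¹⁹, u²⁰}, of order 21.
Check: |G/G'| = 42/21 = 2 is the order of the abelianisation.

Answer: 21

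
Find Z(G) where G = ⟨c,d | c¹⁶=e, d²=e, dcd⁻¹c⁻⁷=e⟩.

An element z ∈ Z(G) iff z commutes with every generator.
For example c⁸ is central: (c⁸)·c = c⁹ = c·(c⁸); (c⁸)·d = c⁸d = d·(c⁸).
Whereas c ∉ Z(G) since c·d = cd ≠ c⁷d = d·c.
Checking each of the 32 elements this way gives Z(G) = {e, c⁸}, of order 2.

Answer: {e, c⁸}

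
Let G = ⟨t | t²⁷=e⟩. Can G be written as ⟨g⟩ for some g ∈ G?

|G| = 27. The element t has order 27 (its powers give 27 distinct elements), so ⟨t⟩ = G and G is cyclic.

Answer: Yes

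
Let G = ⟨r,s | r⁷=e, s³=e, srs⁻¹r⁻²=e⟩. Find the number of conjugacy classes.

The conjugacy classes (representative and size) are:
  [e] (size 1), [r²] (size 3), [r⁵] (size 3), [s] (size 7), [s²] (size 7).
Class equation: 1 + 3 + 3 + 7 + 7 = 21 = |G|. So G has 5 conjugacy classes.

Answer: 5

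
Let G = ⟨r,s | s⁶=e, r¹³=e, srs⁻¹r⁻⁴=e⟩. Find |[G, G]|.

G' = [G, G] is generated by all commutators. The generator-pair commutators are: [r, s] = r¹⁰.
The subgroup they normally generate is {e, r, r², r³, r⁴, r⁵, r⁶, r⁷, r⁸, r⁹, r¹⁰, r¹¹, r¹²}, of order 13.
Check: |G/G'| = 78/13 = 6 is the order of the abelianisation.

Answer: 13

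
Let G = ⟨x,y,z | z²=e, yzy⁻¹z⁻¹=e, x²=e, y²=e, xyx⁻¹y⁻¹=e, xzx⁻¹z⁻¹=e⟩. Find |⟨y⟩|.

|⟨y⟩| equals the order of y. Compute successive powers until reaching e:
  y¹ = y, y² = e.
The smallest positive k with yᵏ = e is 2, so |⟨y⟩| = 2.

Answer: 2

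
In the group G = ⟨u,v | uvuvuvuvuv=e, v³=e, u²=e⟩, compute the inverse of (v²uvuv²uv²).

The order of (v²uvuv²uv²) is 3 (smallest k with (v²uvuv²uv²)ᵏ = e), so (v²uvuv²uv²)⁻¹ = (v²uvuv²uv²)² = vuvuv²uv.
Check: (v²uvuv²uv²) · (vuvuv²uv) → (v²uvuv²uv²) · v = v²uvuv²u;   (v²uvuv²u) · u = v²uvuv²;   (v²uvuv²) · v = v²uvu;   (v²uvu) · u = v²uv;   (v²uv) · v² = v²u;   (v²u) · u = v²;   (v²) · v = e, giving e as required.

Answer: vuvuv²uv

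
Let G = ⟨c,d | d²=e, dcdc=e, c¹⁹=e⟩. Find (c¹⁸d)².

Compute successive powers of (c¹⁸d), reducing at each step:
  (c¹⁸d)²: (c¹⁸d) · c¹⁸ = d;   d · d = e

Answer: e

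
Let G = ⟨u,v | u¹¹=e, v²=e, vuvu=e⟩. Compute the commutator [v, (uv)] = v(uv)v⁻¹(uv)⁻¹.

[v, (uv)] = v·(uv)·v⁻¹·(uv)⁻¹.
  v · (uv) = u¹⁰
  (u¹⁰) · v = u¹⁰v
  (u¹⁰v) · (uv) = u⁹

Answer: u⁹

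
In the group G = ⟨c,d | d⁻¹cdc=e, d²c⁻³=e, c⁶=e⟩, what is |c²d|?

Compute successive powers until reaching e:
  (c²d)¹ = c²d, (c²d)² = c³, (c²d)³ = c²d⁻¹, (c²d)⁴ = e.
The smallest positive k with (c²d)ᵏ = e is 4.

Answer: 4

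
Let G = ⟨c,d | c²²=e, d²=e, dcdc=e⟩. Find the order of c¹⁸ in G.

Compute successive powers until reaching e:
  (c¹⁸)¹ = c¹⁸, (c¹⁸)² = c¹⁴, (c¹⁸)³ = c¹⁰, (c¹⁸)⁴ = c⁶, (c¹⁸)⁵ = c², (c¹⁸)⁶ = c²⁰, (c¹⁸)⁷ = c¹⁶, (c¹⁸)⁸ = c¹², (c¹⁸)⁹ = c⁸, (c¹⁸)¹⁰ = c⁴, (c¹⁸)¹¹ = e.
The smallest positive k with (c¹⁸)ᵏ = e is 11.

Answer: 11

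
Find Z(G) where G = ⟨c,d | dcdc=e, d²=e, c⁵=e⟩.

An element z ∈ Z(G) iff z commutes with every generator.
For example e is central: e·c = c = c·e; e·d = d = d·e.
Whereas c ∉ Z(G) since c·d = cd ≠ c⁴d = d·c.
Checking each of the 10 elements this way gives Z(G) = {e}, of order 1.

Answer: {e}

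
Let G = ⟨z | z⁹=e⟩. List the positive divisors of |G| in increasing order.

|G| = 9 = 3². By Lagrange's theorem the order of any subgroup divides 9; the divisors of 9 are 1, 3, 9.

Answer: 1, 3, 9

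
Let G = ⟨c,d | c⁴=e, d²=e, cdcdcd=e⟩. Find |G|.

Enumerate words in the generators, reducing via the relations: the distinct elements are
  {c, d, e, cd, c², c³, dc, cdc, c²d, c³d, dc², dc³, cdc², cdc³, c²dc, c³dc, dc²d, cdc²d, c²dc², c²dc³, c³dc², c³dc³, c²dc²d, c³dc²d}.
No further products give new elements, so |G| = 24.

Answer: 24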